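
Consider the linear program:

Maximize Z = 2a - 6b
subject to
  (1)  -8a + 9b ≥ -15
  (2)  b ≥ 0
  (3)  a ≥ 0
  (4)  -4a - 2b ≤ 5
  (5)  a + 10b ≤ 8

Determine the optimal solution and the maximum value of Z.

a = 15/8, b = 0, maximum Z = 15/4

Feasible corners and Z = 2a - 6b:
  (15/8, 0) → Z = 15/4
  (222/89, 49/89) → Z = 150/89
  (0, 0) → Z = 0
  (0, 4/5) → Z = -24/5

The binding constraints are -8a + 9b = -15 and b = 0.
Solving simultaneously gives a = 15/8, b = 0.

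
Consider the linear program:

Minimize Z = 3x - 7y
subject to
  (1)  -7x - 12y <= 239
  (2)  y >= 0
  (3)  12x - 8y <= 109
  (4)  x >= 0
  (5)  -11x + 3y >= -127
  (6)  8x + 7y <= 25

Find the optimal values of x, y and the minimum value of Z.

Vertices and Z = 3x - 7y:
  (0, 0) → Z = 0
  (25/8, 0) → Z = 75/8
  (0, 25/7) → Z = -25

The binding constraints are x = 0 and 8x + 7y = 25.
Solving simultaneously gives x = 0, y = 25/7.

x = 0, y = 25/7, minimum Z = -25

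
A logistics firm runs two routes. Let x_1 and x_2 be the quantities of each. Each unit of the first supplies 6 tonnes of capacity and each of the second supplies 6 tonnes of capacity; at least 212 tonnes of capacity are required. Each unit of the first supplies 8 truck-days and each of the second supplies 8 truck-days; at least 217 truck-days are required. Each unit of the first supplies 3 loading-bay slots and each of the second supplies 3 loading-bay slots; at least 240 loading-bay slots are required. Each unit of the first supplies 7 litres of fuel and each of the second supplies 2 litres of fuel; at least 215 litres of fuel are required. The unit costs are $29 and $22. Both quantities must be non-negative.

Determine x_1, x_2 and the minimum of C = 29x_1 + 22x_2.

x_1 = 11, x_2 = 69, minimum C = 1837

Vertices and C = 29x_1 + 22x_2:
  (0, 215/2) → C = 2365
  (80, 0) → C = 2320
  (11, 69) → C = 1837
The feasible region is unbounded (it extends along (0, 1), (1, 0)), but C strictly increases along every unbounded feasible direction, so there is no improving ray and the minimum is attained at a vertex.

At the optimal vertex, 3x_1 + 3x_2 = 240 and 7x_1 + 2x_2 = 215.
Solving simultaneously gives x_1 = 11, x_2 = 69.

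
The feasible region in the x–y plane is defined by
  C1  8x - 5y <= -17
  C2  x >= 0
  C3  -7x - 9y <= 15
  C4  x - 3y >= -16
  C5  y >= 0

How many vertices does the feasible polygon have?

The feasible vertices (each the meet of two boundaries and inside every other half-plane) are:
  (0, 17/5)
  (29/19, 111/19)
  (0, 16/3)

3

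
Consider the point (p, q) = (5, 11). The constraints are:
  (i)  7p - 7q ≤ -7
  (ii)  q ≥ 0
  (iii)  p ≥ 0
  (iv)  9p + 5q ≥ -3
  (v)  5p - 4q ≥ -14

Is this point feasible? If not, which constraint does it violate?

not feasible — violates (v)

Constraint (v): 5p - 4q = -19, which is not ≥ -14. All other constraints are satisfied.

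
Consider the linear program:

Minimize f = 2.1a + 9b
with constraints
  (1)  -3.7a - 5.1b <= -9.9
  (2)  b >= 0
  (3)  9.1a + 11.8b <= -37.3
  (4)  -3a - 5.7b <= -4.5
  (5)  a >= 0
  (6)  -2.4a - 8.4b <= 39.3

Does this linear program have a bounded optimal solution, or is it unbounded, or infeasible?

The boundaries -3.7a - 5.1b = -9.9 and b = 0 meet at (99/37, 0), but that point violates 9.1a + 11.8b ≤ -37.3. Every candidate vertex is excluded by some other constraint, so the feasible region is empty.

infeasible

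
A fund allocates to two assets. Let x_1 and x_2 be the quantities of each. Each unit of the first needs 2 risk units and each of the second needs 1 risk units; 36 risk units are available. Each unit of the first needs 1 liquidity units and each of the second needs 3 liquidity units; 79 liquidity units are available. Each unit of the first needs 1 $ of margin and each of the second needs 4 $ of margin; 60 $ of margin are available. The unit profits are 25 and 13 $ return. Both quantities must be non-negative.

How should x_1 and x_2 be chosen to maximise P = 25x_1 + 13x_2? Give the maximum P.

x_1 = 12, x_2 = 12, maximum P = 456

Extreme points and P = 25x_1 + 13x_2:
  (0, 0) → P = 0
  (0, 15) → P = 195
  (18, 0) → P = 450
  (12, 12) → P = 456

The binding constraints are 2x_1 + x_2 = 36 and x_1 + 4x_2 = 60.
Solving simultaneously gives x_1 = 12, x_2 = 12.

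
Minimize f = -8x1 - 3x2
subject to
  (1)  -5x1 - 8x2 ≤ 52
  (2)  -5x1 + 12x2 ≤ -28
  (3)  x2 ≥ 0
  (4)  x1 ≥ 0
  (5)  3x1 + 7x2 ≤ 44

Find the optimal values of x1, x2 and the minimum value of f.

Vertices and f = -8x1 - 3x2:
  (28/5, 0) → f = -224/5
  (724/71, 136/71) → f = -6200/71
  (44/3, 0) → f = -352/3

At the optimal vertex, x2 = 0 and 3x1 + 7x2 = 44.
Solving simultaneously gives x1 = 44/3, x2 = 0.

x1 = 44/3, x2 = 0, minimum f = -352/3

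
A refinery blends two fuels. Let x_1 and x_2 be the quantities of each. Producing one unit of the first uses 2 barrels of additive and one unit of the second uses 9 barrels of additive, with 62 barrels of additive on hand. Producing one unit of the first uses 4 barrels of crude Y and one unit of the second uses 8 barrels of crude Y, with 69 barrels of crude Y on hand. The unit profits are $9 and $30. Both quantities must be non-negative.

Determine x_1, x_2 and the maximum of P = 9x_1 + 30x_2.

Extreme points and P = 9x_1 + 30x_2:
  (0, 0) → P = 0
  (0, 62/9) → P = 620/3
  (69/4, 0) → P = 621/4
  (25/4, 11/2) → P = 885/4

The optimum lies where 2x_1 + 9x_2 = 62 and 4x_1 + 8x_2 = 69.
Solving simultaneously gives x_1 = 25/4, x_2 = 11/2.

x_1 = 25/4, x_2 = 11/2, maximum P = 885/4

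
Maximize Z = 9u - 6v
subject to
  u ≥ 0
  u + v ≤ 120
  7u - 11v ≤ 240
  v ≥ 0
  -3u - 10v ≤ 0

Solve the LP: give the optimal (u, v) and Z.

u = 260/3, v = 100/3, maximum Z = 580

Extreme points and Z = 9u - 6v:
  (0, 120) → Z = -720
  (0, 0) → Z = 0
  (260/3, 100/3) → Z = 580
  (240/7, 0) → Z = 2160/7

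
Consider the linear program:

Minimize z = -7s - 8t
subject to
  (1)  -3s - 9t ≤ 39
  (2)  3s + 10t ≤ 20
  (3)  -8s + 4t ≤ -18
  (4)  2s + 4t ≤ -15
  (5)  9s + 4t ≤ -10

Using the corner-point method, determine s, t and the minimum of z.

s = 5/7, t = -115/28, minimum z = 195/7

Corner points and z = -7s - 8t:
  (1/14, -61/14) → z = 481/14
  (22/23, -107/23) → z = 702/23
  (3/10, -39/10) → z = 291/10
  (5/7, -115/28) → z = 195/7

The optimum lies where 2s + 4t = -15 and 9s + 4t = -10.
Solving simultaneously gives s = 5/7, t = -115/28.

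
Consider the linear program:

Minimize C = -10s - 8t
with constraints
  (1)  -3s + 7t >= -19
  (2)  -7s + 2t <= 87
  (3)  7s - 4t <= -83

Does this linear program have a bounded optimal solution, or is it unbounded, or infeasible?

From the feasible point (-13, -2), moving in the direction (2, 7) keeps every constraint satisfied while C decreases without bound.

unbounded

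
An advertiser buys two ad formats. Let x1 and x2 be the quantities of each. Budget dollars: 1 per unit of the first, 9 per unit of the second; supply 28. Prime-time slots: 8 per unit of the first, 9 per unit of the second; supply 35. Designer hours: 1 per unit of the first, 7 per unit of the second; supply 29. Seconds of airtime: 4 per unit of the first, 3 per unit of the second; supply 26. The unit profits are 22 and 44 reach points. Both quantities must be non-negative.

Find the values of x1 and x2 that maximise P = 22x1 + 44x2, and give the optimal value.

x1 = 1, x2 = 3, maximum P = 154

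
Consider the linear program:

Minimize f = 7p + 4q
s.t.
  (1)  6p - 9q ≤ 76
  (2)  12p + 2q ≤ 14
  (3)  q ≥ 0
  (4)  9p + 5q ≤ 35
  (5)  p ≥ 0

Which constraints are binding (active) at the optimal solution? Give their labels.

Corner points and f = 7p + 4q:
  (7/6, 0) → f = 49/6
  (0, 7) → f = 28
  (0, 0) → f = 0

The minimum is at (0, 0). Substituting into each constraint, equality holds for (3) and (5); the remaining constraints have slack.

(3) and (5)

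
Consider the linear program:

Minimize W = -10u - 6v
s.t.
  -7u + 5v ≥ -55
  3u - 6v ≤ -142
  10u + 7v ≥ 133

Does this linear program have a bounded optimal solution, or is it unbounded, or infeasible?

From the feasible point (1040/27, 1159/27), moving in the direction (5, 7) keeps every constraint satisfied while W decreases without bound.

unbounded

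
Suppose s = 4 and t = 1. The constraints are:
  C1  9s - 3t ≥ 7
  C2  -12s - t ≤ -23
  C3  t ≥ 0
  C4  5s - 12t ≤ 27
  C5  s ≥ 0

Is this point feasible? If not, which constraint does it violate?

C1: 33 ≥ 7 ✓
C2: -49 ≤ -23 ✓
C3: 1 ≥ 0 ✓
C4: 8 ≤ 27 ✓
C5: 4 ≥ 0 ✓

feasible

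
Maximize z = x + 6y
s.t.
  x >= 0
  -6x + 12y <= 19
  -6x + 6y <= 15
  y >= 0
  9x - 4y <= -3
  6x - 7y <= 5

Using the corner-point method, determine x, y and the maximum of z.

x = 10/21, y = 51/28, maximum z = 479/42

Feasible corners and z = x + 6y:
  (0, 19/12) → z = 19/2
  (0, 3/4) → z = 9/2
  (10/21, 51/28) → z = 479/42

The optimum lies where -6x + 12y = 19 and 9x - 4y = -3.
Solving simultaneously gives x = 10/21, y = 51/28.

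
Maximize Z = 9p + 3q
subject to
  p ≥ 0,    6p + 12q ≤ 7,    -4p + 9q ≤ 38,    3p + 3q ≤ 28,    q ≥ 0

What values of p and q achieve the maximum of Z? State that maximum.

p = 7/6, q = 0, maximum Z = 21/2

At the optimal vertex, 6p + 12q = 7 and q = 0.
Solving simultaneously gives p = 7/6, q = 0.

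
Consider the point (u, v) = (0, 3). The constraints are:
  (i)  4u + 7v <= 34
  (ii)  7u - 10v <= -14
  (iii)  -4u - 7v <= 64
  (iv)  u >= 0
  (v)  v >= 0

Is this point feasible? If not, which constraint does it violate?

(i): 21 ≤ 34 ✓
(ii): -30 ≤ -14 ✓
(iii): -21 ≤ 64 ✓
(iv): 0 ≥ 0 ✓
(v): 3 ≥ 0 ✓

feasible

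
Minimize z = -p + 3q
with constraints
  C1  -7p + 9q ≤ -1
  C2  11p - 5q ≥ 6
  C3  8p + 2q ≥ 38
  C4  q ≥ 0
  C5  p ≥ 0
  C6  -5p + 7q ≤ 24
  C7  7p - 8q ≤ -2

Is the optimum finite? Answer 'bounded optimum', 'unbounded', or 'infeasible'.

infeasible

The boundaries -7p + 9q = -1 and 8p + 2q = 38 meet at (4, 3), but that point violates 7p - 8q ≤ -2. Every candidate vertex is excluded by some other constraint, so the feasible region is empty.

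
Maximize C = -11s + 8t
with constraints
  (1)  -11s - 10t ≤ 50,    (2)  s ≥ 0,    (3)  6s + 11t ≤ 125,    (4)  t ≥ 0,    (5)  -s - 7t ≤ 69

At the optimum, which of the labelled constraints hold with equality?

(2) and (3)

Vertices and C = -11s + 8t:
  (0, 125/11) → C = 1000/11
  (0, 0) → C = 0
  (125/6, 0) → C = -1375/6

The maximum is at (0, 125/11). Substituting into each constraint, equality holds for (2) and (3); the remaining constraints have slack.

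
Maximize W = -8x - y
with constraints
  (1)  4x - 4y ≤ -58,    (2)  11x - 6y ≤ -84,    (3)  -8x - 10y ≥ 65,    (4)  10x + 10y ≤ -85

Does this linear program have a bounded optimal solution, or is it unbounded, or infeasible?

unbounded

From the feasible point (-35/3, 17/6), moving in the direction (-4, -4) keeps every constraint satisfied while W increases without bound.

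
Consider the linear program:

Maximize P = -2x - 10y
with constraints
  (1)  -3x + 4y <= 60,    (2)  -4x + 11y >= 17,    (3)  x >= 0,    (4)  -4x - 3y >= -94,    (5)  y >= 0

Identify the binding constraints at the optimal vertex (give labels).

Feasible corners and P = -2x - 10y:
  (0, 15) → P = -150
  (196/25, 522/25) → P = -5612/25
  (0, 17/11) → P = -170/11
  (983/56, 111/14) → P = -3203/28

The maximum is at (0, 17/11). Substituting into each constraint, equality holds for (2) and (3); the remaining constraints have slack.

(2) and (3)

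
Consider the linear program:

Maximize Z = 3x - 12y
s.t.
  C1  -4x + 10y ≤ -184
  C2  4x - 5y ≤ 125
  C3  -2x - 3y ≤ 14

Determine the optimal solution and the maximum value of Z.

x = 305/22, y = -153/11, maximum Z = 417/2

Vertices and Z = 3x - 12y:
  (33/2, -59/5) → Z = 1911/10
  (103/8, -53/4) → Z = 1581/8
  (305/22, -153/11) → Z = 417/2

The binding constraints are 4x - 5y = 125 and -2x - 3y = 14.
Solving simultaneously gives x = 305/22, y = -153/11.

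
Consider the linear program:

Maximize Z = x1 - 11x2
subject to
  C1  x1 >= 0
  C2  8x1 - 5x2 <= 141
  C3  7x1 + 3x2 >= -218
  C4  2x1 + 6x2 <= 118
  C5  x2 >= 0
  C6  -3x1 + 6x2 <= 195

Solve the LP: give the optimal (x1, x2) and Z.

x1 = 141/8, x2 = 0, maximum Z = 141/8

The optimum lies where 8x1 - 5x2 = 141 and x2 = 0.
Solving simultaneously gives x1 = 141/8, x2 = 0.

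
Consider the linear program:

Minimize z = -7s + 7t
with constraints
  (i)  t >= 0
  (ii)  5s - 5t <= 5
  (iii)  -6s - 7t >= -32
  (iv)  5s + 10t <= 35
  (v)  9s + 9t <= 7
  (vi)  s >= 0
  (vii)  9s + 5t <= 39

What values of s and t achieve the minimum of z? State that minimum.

s = 7/9, t = 0, minimum z = -49/9

Corner points and z = -7s + 7t:
  (7/9, 0) → z = -49/9
  (0, 0) → z = 0
  (0, 7/9) → z = 49/9

The binding constraints are t = 0 and 9s + 9t = 7.
Solving simultaneously gives s = 7/9, t = 0.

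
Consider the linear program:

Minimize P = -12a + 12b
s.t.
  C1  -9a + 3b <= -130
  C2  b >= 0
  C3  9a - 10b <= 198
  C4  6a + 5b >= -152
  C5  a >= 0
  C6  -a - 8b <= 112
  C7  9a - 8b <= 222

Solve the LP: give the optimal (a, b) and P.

Corner points and P = -12a + 12b:
  (130/9, 0) → P = -520/3
  (22, 0) → P = -264
  (106/3, 12) → P = -280
The feasible region is unbounded (it extends along (8, 9), (1, 3)), but P strictly increases along every unbounded feasible direction, so there is no improving ray and the minimum is attained at a vertex.

At the optimal vertex, 9a - 10b = 198 and 9a - 8b = 222.
Solving simultaneously gives a = 106/3, b = 12.

a = 106/3, b = 12, minimum P = -280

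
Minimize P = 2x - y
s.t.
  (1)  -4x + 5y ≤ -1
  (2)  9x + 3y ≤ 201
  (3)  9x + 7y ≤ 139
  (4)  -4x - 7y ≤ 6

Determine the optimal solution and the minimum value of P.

x = -23/48, y = -7/12, minimum P = -3/8

Vertices and P = 2x - y:
  (702/73, 547/73) → P = 857/73
  (-23/48, -7/12) → P = -3/8
  (55/2, -31/2) → P = 141/2
  (475/17, -286/17) → P = 1236/17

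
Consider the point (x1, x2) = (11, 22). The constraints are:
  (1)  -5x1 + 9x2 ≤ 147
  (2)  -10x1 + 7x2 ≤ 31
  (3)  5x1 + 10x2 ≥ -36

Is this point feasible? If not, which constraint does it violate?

Constraint (2): -10x1 + 7x2 = 44, which is not ≤ 31. All other constraints are satisfied.

not feasible — violates (2)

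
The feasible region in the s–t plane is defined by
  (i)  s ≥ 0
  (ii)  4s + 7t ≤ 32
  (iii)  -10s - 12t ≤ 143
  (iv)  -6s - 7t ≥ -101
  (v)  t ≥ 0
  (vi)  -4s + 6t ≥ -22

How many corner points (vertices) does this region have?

Of the 15 pairwise boundary intersections, those satisfying every inequality are:
  (0, 32/7)
  (0, 0)
  (173/26, 10/13)
  (11/2, 0)

4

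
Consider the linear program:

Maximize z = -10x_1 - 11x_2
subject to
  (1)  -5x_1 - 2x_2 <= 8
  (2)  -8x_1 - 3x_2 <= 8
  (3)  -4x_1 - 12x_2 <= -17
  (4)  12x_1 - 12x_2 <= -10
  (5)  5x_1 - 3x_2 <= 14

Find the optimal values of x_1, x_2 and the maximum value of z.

Extreme points and z = -10x_1 - 11x_2:
  (-7/4, 2) → z = -9/2
  (7/16, 61/48) → z = -881/48
  (33/4, 109/12) → z = -2189/12
The feasible region is unbounded (it extends along (-3, 8), (3, 5)), but z strictly decreases along every unbounded feasible direction, so there is no improving ray and the maximum is attained at a vertex.

The optimum lies where -8x_1 - 3x_2 = 8 and -4x_1 - 12x_2 = -17.
Solving simultaneously gives x_1 = -7/4, x_2 = 2.

x_1 = -7/4, x_2 = 2, maximum z = -9/2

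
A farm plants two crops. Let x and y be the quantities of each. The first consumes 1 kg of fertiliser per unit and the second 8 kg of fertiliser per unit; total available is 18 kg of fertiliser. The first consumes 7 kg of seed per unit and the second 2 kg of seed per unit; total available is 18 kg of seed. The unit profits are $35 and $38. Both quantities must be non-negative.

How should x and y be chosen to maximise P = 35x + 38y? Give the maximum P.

x = 2, y = 2, maximum P = 146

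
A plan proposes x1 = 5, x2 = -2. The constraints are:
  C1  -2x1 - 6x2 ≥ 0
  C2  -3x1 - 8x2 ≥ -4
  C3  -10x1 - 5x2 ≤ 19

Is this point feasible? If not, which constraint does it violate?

C1: 2 ≥ 0 ✓
C2: 1 ≥ -4 ✓
C3: -40 ≤ 19 ✓

feasible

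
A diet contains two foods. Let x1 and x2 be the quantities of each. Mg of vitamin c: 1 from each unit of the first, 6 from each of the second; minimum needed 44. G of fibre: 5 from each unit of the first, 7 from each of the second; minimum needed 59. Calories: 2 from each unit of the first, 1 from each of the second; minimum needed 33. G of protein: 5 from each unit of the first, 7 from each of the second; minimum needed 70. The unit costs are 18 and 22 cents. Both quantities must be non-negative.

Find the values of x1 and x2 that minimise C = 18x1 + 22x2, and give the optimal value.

Corner points and C = 18x1 + 22x2:
  (0, 33) → C = 726
  (44, 0) → C = 792
  (14, 5) → C = 362
The feasible region is unbounded (it extends along (0, 1), (1, 0)), but C strictly increases along every unbounded feasible direction, so there is no improving ray and the minimum is attained at a vertex.

The binding constraints are x1 + 6x2 = 44 and 2x1 + x2 = 33.
Solving simultaneously gives x1 = 14, x2 = 5.

x1 = 14, x2 = 5, minimum C = 362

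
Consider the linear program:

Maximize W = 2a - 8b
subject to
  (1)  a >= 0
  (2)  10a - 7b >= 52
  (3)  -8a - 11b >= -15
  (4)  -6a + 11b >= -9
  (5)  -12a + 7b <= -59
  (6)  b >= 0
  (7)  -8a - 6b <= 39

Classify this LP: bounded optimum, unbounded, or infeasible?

The boundaries 10a - 7b = 52 and -6a + 11b = -9 meet at (509/68, 111/34), but that point violates -8a - 11b ≥ -15. Every candidate vertex is excluded by some other constraint, so the feasible region is empty.

infeasible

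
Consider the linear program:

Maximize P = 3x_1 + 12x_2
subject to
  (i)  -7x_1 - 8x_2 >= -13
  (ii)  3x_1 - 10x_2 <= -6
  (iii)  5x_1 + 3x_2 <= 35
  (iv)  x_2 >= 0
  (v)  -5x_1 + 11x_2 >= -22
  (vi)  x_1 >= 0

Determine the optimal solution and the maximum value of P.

x_1 = 0, x_2 = 13/8, maximum P = 39/2

Corner points and P = 3x_1 + 12x_2:
  (41/47, 81/94) → P = 609/47
  (0, 13/8) → P = 39/2
  (0, 3/5) → P = 36/5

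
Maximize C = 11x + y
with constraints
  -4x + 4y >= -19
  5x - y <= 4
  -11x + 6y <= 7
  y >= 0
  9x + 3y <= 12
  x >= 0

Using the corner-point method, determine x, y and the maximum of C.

x = 1, y = 1, maximum C = 12

Vertices and C = 11x + y:
  (4/5, 0) → C = 44/5
  (1, 1) → C = 12
  (17/29, 65/29) → C = 252/29
  (0, 7/6) → C = 7/6
  (0, 0) → C = 0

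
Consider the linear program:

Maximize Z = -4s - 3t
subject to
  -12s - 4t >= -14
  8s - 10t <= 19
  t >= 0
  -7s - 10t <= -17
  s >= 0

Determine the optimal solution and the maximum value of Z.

Extreme points and Z = -4s - 3t:
  (18/23, 53/46) → Z = -303/46
  (0, 7/2) → Z = -21/2
  (0, 17/10) → Z = -51/10

The optimum lies where -7s - 10t = -17 and s = 0.
Solving simultaneously gives s = 0, t = 17/10.

s = 0, t = 17/10, maximum Z = -51/10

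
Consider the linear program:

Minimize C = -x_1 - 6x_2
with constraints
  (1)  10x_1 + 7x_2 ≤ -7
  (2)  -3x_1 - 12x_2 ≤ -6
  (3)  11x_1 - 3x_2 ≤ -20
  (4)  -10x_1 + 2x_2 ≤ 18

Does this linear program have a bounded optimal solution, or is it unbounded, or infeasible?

Extreme points and C = -x_1 - 6x_2:
  (-161/107, 123/107) → C = -577/107
  (-14/9, 11/9) → C = -52/9
  (-74/47, 42/47) → C = -178/47
  (-34/21, 19/21) → C = -80/21
The feasible region has finitely many vertices and no improving ray; the minimum is -52/9 at (-14/9, 11/9).

bounded optimum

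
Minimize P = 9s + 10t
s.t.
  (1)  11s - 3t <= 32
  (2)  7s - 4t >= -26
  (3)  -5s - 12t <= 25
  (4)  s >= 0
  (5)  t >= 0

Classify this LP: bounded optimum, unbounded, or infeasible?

Corner points and P = 9s + 10t:
  (206/23, 510/23) → P = 6954/23
  (32/11, 0) → P = 288/11
  (0, 13/2) → P = 65
  (0, 0) → P = 0
The feasible region has finitely many vertices and no improving ray; the minimum is 0 at (0, 0).

bounded optimum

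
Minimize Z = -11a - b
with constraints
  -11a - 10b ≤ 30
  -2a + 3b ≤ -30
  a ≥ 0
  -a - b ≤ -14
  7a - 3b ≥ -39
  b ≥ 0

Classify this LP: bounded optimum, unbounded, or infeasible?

From the feasible point (15, 0), moving in the direction (1, 0) keeps every constraint satisfied while Z decreases without bound.

unbounded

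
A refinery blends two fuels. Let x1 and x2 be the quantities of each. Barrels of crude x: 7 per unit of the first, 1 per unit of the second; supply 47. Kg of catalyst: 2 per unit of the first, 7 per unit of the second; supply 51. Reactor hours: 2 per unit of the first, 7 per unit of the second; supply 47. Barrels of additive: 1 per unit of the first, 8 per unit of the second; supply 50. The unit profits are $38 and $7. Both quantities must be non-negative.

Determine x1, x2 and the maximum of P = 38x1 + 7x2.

x1 = 6, x2 = 5, maximum P = 263

Feasible corners and P = 38x1 + 7x2:
  (0, 0) → P = 0
  (0, 25/4) → P = 175/4
  (47/7, 0) → P = 1786/7
  (6, 5) → P = 263
  (26/9, 53/9) → P = 151

At the optimal vertex, 7x1 + x2 = 47 and 2x1 + 7x2 = 47.
Solving simultaneously gives x1 = 6, x2 = 5.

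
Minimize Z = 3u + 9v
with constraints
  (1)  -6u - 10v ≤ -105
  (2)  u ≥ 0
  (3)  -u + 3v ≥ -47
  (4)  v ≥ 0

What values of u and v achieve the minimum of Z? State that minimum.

Corner points and Z = 3u + 9v:
  (0, 21/2) → Z = 189/2
  (35/2, 0) → Z = 105/2
  (47, 0) → Z = 141
The feasible region is unbounded (it extends along (0, 1), (3, 1)), but Z strictly increases along every unbounded feasible direction, so there is no improving ray and the minimum is attained at a vertex.

u = 35/2, v = 0, minimum Z = 105/2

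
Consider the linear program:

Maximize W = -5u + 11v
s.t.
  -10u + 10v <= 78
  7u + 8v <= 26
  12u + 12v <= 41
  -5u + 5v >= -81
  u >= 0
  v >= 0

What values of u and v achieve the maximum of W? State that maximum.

u = 0, v = 13/4, maximum W = 143/4

Extreme points and W = -5u + 11v:
  (4/3, 25/12) → W = 65/4
  (0, 13/4) → W = 143/4
  (41/12, 0) → W = -205/12
  (0, 0) → W = 0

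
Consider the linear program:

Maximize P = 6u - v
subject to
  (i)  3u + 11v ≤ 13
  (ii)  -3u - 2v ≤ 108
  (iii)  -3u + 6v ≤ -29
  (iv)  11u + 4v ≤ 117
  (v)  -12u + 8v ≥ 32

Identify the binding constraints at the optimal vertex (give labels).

(iii) and (v)

Extreme points and P = 6u - v:
  (-295/12, -137/8) → P = -1043/8
  (-58/3, -25) → P = -91
  (-53/6, -37/4) → P = -175/4

The maximum is at (-53/6, -37/4). Substituting into each constraint, equality holds for (iii) and (v); the remaining constraints have slack.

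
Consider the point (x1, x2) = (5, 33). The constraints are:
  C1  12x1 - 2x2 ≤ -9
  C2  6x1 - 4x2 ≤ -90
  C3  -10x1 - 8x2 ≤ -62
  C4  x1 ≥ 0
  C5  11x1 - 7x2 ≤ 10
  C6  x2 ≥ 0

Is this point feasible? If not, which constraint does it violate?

Constraint C1: 12x1 - 2x2 = -6, which is not ≤ -9. All other constraints are satisfied.

not feasible — violates C1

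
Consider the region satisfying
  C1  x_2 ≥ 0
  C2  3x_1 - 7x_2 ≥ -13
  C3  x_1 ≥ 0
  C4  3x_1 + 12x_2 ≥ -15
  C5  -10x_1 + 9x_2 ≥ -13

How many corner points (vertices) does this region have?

Of the 10 pairwise boundary intersections, those satisfying every inequality are:
  (0, 0)
  (13/10, 0)
  (0, 13/7)
  (208/43, 169/43)

4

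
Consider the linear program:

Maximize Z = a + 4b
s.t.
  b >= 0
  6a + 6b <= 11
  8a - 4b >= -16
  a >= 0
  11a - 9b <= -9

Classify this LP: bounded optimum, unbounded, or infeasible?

bounded optimum

Vertices and Z = a + 4b:
  (0, 11/6) → Z = 22/3
  (3/8, 35/24) → Z = 149/24
  (0, 1) → Z = 4
The feasible region has finitely many vertices and no improving ray; the maximum is 22/3 at (0, 11/6).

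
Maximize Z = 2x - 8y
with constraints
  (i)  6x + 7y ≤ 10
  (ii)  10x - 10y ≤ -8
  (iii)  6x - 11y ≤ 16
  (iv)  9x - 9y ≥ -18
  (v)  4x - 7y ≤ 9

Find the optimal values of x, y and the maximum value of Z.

The binding constraints are 6x - 11y = 16 and 9x - 9y = -18.
Solving simultaneously gives x = -38/5, y = -28/5.

x = -38/5, y = -28/5, maximum Z = 148/5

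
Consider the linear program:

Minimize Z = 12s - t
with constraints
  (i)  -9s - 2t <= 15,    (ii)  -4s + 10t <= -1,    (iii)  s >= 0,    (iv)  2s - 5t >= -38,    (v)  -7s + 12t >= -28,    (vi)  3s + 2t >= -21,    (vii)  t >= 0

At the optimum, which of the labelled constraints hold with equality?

(ii) and (vii)

Extreme points and Z = 12s - t:
  (134/11, 105/22) → Z = 3111/22
  (1/4, 0) → Z = 3
  (4, 0) → Z = 48

The minimum is at (1/4, 0). Substituting into each constraint, equality holds for (ii) and (vii); the remaining constraints have slack.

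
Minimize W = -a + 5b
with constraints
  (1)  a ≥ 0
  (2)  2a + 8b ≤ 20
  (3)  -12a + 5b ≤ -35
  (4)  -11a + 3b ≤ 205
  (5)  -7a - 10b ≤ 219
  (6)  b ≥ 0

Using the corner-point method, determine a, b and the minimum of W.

a = 10, b = 0, minimum W = -10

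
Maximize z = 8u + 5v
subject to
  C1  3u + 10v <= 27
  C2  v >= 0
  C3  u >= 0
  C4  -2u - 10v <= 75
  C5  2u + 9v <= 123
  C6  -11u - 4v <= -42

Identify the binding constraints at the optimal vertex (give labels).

C1 and C2

Extreme points and z = 8u + 5v:
  (9, 0) → z = 72
  (156/49, 171/98) → z = 3351/98
  (42/11, 0) → z = 336/11

The maximum is at (9, 0). Substituting into each constraint, equality holds for C1 and C2; the remaining constraints have slack.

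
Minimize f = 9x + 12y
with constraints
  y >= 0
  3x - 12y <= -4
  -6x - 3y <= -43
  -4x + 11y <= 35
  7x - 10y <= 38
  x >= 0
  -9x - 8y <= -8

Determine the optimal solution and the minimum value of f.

Feasible corners and f = 9x + 12y:
  (56/9, 17/9) → f = 236/3
  (248/27, 71/27) → f = 1028/9
  (184/39, 191/39) → f = 1316/13
  (768/37, 397/37) → f = 11676/37

x = 56/9, y = 17/9, minimum f = 236/3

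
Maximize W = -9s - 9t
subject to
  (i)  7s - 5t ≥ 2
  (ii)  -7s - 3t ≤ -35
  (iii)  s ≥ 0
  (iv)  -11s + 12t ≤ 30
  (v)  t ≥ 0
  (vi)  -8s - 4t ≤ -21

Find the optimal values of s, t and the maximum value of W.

s = 5, t = 0, maximum W = -45

The feasible region is unbounded (it extends along (1, 0), (12, 11)), but W strictly decreases along every unbounded feasible direction, so there is no improving ray and the maximum is attained at a vertex.

At the optimal vertex, -7s - 3t = -35 and t = 0.
Solving simultaneously gives s = 5, t = 0.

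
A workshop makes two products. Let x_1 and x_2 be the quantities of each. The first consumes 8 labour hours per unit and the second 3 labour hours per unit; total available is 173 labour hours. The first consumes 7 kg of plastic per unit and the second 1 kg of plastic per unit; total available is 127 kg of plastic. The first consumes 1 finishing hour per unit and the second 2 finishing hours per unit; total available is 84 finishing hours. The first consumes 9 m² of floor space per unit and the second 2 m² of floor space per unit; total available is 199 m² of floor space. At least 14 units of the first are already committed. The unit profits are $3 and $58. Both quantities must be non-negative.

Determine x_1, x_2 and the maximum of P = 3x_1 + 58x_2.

x_1 = 14, x_2 = 61/3, maximum P = 3664/3

Vertices and P = 3x_1 + 58x_2:
  (127/7, 0) → P = 381/7
  (14, 0) → P = 42
  (16, 15) → P = 918
  (14, 61/3) → P = 3664/3

At the optimal vertex, 8x_1 + 3x_2 = 173 and x_1 = 14.
Solving simultaneously gives x_1 = 14, x_2 = 61/3.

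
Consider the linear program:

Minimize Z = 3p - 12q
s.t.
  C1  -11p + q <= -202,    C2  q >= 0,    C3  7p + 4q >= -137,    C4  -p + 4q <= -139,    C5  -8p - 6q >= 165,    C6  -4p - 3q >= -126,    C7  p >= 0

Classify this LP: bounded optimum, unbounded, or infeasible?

The boundaries -11p + q = -202 and 7p + 4q = -137 meet at (671/51, -2921/51), but that point violates q ≥ 0. Every candidate vertex is excluded by some other constraint, so the feasible region is empty.

infeasible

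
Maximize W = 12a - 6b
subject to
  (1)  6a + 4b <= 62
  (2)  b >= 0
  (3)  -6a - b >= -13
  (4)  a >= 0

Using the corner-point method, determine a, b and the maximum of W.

Vertices and W = 12a - 6b:
  (13/6, 0) → W = 26
  (0, 0) → W = 0
  (0, 13) → W = -78

The optimum lies where b = 0 and -6a - b = -13.
Solving simultaneously gives a = 13/6, b = 0.

a = 13/6, b = 0, maximum W = 26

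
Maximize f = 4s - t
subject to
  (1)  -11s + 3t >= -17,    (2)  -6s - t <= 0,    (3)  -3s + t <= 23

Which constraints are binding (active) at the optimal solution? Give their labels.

(1) and (3)

Feasible corners and f = 4s - t:
  (17/29, -102/29) → f = 170/29
  (43, 152) → f = 20
  (-23/9, 46/3) → f = -230/9

The maximum is at (43, 152). Substituting into each constraint, equality holds for (1) and (3); the remaining constraints have slack.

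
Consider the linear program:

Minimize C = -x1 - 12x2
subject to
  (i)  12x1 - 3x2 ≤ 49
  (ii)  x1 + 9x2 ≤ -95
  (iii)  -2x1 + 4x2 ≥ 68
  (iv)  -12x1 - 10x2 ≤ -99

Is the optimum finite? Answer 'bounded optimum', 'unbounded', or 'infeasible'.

The boundaries 12x1 - 3x2 = 49 and -2x1 + 4x2 = 68 meet at (200/21, 457/21), but that point violates x1 + 9x2 ≤ -95. Every candidate vertex is excluded by some other constraint, so the feasible region is empty.

infeasible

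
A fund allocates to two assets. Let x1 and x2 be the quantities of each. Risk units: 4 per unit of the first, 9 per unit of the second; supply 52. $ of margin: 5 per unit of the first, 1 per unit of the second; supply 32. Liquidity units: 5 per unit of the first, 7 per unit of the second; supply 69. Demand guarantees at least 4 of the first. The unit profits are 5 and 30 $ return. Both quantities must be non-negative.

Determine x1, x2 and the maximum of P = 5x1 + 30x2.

Extreme points and P = 5x1 + 30x2:
  (32/5, 0) → P = 32
  (4, 0) → P = 20
  (236/41, 132/41) → P = 5140/41
  (4, 4) → P = 140

x1 = 4, x2 = 4, maximum P = 140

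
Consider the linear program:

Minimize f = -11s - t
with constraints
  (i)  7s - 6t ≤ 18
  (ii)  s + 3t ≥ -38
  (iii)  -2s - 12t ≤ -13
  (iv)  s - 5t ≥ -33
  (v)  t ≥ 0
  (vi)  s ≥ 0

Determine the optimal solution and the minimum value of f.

s = 288/29, t = 249/29, minimum f = -3417/29

Extreme points and f = -11s - t:
  (49/16, 55/96) → f = -3289/96
  (288/29, 249/29) → f = -3417/29
  (0, 13/12) → f = -13/12
  (0, 33/5) → f = -33/5

At the optimal vertex, 7s - 6t = 18 and s - 5t = -33.
Solving simultaneously gives s = 288/29, t = 249/29.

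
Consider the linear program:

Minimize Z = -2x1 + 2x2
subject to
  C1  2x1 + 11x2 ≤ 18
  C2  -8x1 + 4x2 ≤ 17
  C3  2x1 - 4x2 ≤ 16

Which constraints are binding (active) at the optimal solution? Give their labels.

Vertices and Z = -2x1 + 2x2:
  (-115/96, 89/48) → Z = 293/48
  (124/15, 2/15) → Z = -244/15
  (-11/2, -27/4) → Z = -5/2

The minimum is at (124/15, 2/15). Substituting into each constraint, equality holds for C1 and C3; the remaining constraints have slack.

C1 and C3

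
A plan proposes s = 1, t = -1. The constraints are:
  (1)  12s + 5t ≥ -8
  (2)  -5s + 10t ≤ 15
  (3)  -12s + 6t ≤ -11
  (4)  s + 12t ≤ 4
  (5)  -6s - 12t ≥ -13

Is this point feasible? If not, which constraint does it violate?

feasible

(1): 7 ≥ -8 ✓
(2): -15 ≤ 15 ✓
(3): -18 ≤ -11 ✓
(4): -11 ≤ 4 ✓
(5): 6 ≥ -13 ✓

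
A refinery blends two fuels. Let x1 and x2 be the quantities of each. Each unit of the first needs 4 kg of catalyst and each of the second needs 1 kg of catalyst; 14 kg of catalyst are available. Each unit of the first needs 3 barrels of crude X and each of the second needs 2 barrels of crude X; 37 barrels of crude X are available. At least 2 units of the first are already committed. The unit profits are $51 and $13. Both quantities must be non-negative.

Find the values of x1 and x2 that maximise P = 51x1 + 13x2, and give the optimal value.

x1 = 2, x2 = 6, maximum P = 180

Corner points and P = 51x1 + 13x2:
  (7/2, 0) → P = 357/2
  (2, 0) → P = 102
  (2, 6) → P = 180

The optimum lies where 4x1 + x2 = 14 and x1 = 2.
Solving simultaneously gives x1 = 2, x2 = 6.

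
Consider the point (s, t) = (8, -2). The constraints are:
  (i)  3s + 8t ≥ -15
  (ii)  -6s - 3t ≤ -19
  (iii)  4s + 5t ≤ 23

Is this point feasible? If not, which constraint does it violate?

feasible

(i): 8 ≥ -15 ✓
(ii): -42 ≤ -19 ✓
(iii): 22 ≤ 23 ✓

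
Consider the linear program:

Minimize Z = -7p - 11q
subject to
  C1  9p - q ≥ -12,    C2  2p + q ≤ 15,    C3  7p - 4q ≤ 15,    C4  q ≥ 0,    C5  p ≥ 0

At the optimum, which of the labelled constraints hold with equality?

C1 and C2

Vertices and Z = -7p - 11q:
  (3/11, 159/11) → Z = -1770/11
  (0, 12) → Z = -132
  (5, 5) → Z = -90
  (15/7, 0) → Z = -15
  (0, 0) → Z = 0

The minimum is at (3/11, 159/11). Substituting into each constraint, equality holds for C1 and C2; the remaining constraints have slack.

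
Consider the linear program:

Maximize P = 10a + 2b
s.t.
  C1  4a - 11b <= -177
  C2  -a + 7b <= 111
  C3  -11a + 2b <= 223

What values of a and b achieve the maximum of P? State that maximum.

a = -18/17, b = 267/17, maximum P = 354/17

Corner points and P = 10a + 2b:
  (-18/17, 267/17) → P = 354/17
  (-2099/113, 1055/113) → P = -18880/113
  (-1339/75, 998/75) → P = -3798/25

The binding constraints are 4a - 11b = -177 and -a + 7b = 111.
Solving simultaneously gives a = -18/17, b = 267/17.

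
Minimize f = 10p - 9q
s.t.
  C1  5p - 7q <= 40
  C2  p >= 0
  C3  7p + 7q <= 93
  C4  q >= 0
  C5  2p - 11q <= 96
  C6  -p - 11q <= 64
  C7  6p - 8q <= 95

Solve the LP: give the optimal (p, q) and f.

p = 0, q = 93/7, minimum f = -837/7

Feasible corners and f = 10p - 9q:
  (133/12, 185/84) → f = 7645/84
  (8, 0) → f = 80
  (0, 93/7) → f = -837/7
  (0, 0) → f = 0

At the optimal vertex, p = 0 and 7p + 7q = 93.
Solving simultaneously gives p = 0, q = 93/7.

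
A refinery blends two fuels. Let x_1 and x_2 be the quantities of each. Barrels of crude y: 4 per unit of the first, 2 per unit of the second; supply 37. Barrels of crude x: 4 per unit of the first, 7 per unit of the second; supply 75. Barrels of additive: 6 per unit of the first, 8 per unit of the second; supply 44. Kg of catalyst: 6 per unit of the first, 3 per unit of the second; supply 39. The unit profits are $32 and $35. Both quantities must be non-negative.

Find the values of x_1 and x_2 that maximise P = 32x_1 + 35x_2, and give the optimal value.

x_1 = 6, x_2 = 1, maximum P = 227

Vertices and P = 32x_1 + 35x_2:
  (0, 0) → P = 0
  (0, 11/2) → P = 385/2
  (13/2, 0) → P = 208
  (6, 1) → P = 227

The binding constraints are 6x_1 + 8x_2 = 44 and 6x_1 + 3x_2 = 39.
Solving simultaneously gives x_1 = 6, x_2 = 1.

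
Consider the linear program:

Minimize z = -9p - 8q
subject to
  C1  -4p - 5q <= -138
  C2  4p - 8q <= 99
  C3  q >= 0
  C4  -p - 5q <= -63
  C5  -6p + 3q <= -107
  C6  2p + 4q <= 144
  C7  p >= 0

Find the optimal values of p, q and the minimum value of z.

p = 387/8, q = 189/16, minimum z = -4239/8

Vertices and z = -9p - 8q:
  (25, 38/5) → z = -1429/5
  (949/42, 200/21) → z = -11741/42
  (999/28, 153/28) → z = -10215/28
  (387/8, 189/16) → z = -4239/8
  (86/3, 65/3) → z = -1294/3

At the optimal vertex, 4p - 8q = 99 and 2p + 4q = 144.
Solving simultaneously gives p = 387/8, q = 189/16.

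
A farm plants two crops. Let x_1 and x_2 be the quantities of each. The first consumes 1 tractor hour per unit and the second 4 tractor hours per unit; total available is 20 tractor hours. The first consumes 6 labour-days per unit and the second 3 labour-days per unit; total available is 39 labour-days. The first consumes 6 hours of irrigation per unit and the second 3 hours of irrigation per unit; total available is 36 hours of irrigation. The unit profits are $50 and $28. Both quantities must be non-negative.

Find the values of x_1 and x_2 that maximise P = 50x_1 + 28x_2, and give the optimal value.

x_1 = 4, x_2 = 4, maximum P = 312

Vertices and P = 50x_1 + 28x_2:
  (0, 0) → P = 0
  (0, 5) → P = 140
  (6, 0) → P = 300
  (4, 4) → P = 312

The binding constraints are x_1 + 4x_2 = 20 and 6x_1 + 3x_2 = 36.
Solving simultaneously gives x_1 = 4, x_2 = 4.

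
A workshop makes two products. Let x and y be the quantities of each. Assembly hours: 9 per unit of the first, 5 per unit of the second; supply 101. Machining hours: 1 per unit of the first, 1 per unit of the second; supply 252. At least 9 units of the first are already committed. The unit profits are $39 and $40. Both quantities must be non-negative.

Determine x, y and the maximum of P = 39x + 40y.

The optimum lies where 9x + 5y = 101 and x = 9.
Solving simultaneously gives x = 9, y = 4.

x = 9, y = 4, maximum P = 511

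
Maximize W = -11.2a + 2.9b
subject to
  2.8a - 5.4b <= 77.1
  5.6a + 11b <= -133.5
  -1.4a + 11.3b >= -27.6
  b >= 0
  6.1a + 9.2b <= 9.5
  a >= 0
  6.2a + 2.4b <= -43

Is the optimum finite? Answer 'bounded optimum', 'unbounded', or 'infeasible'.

The boundaries 5.6a + 11b = -133.5 and b = 0 meet at (-1335/56, 0), but that point violates a ≥ 0. Every candidate vertex is excluded by some other constraint, so the feasible region is empty.

infeasible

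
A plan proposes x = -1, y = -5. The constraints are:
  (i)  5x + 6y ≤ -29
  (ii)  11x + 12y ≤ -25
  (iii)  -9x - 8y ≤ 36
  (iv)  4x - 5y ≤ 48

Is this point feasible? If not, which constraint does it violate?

not feasible — violates (iii)

Constraint (iii): -9x - 8y = 49, which is not ≤ 36. All other constraints are satisfied.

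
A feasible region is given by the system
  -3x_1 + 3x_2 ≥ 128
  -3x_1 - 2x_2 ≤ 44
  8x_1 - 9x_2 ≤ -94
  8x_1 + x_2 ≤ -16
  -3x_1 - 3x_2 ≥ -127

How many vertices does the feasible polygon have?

4

Pairwise boundary intersections that survive every other constraint:
  (-388/15, 84/5)
  (-176/27, 976/27)
  (-386/3, 171)
  (-25/3, 152/3)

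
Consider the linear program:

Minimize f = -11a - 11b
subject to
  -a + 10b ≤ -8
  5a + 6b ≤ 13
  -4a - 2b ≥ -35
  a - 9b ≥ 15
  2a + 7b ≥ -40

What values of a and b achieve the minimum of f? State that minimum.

a = 92/7, b = -123/14, minimum f = -671/14

Extreme points and f = -11a - 11b:
  (92/7, -123/14) → f = -671/14
  (69/17, -62/51) → f = -1595/51
  (325/24, -115/12) → f = -1045/24
  (-51/5, -14/5) → f = 143

The binding constraints are 5a + 6b = 13 and -4a - 2b = -35.
Solving simultaneously gives a = 92/7, b = -123/14.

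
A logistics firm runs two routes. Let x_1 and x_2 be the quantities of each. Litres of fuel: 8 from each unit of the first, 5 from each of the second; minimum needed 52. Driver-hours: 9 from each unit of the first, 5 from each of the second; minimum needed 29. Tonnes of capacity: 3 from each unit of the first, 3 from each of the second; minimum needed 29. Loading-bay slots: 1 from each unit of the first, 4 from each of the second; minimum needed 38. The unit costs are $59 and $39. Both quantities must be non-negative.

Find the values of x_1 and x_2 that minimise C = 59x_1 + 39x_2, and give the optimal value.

Vertices and C = 59x_1 + 39x_2:
  (0, 52/5) → C = 2028/5
  (38, 0) → C = 2242
  (2/3, 28/3) → C = 1210/3
The feasible region is unbounded (it extends along (0, 1), (1, 0)), but C strictly increases along every unbounded feasible direction, so there is no improving ray and the minimum is attained at a vertex.

At the optimal vertex, 8x_1 + 5x_2 = 52 and x_1 + 4x_2 = 38.
Solving simultaneously gives x_1 = 2/3, x_2 = 28/3.

x_1 = 2/3, x_2 = 28/3, minimum C = 1210/3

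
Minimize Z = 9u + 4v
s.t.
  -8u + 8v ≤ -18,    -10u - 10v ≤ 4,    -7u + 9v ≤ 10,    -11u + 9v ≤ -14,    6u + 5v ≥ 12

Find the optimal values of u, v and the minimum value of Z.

u = 93/44, v = -3/22, minimum Z = 813/44

Vertices and Z = 9u + 4v:
  (121/8, 103/8) → Z = 1501/8
  (93/44, -3/22) → Z = 813/44
  (14, -72/5) → Z = 342/5
The feasible region is unbounded (it extends along (1, -1), (9, 7)), but Z strictly increases along every unbounded feasible direction, so there is no improving ray and the minimum is attained at a vertex.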